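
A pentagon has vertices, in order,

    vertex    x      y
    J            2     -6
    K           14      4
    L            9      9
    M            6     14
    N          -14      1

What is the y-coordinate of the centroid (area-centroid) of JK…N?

877/269

Apply Gauss's area formula. First the cross-terms c_i = x_i·y_{i+1} − x_{i+1}·y_i:
  92, 90, 72, 202, 82  ⇒  2A = 538, A = 269.
Then Σ (y_i + y_{i+1})·c_i = 5262, so ȳ = 5262 / (6·269) = 877/269.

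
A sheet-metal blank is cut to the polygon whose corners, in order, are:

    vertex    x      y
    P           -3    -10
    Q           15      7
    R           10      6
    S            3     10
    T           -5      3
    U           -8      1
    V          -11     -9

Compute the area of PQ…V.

Apply the shoelace formula: 2A = Σ (x_i·y_{i+1} − x_{i+1}·y_i), indices taken mod 7.
Cross-terms: 129, 20, 82, 59, 19, 83, 83  ⇒  Σ = 475
Area = |Σ|/2 = 237.5.

237.5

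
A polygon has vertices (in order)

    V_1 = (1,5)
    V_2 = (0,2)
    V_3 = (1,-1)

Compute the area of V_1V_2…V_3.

3

Apply the shoelace formula: 2A = Σ (x_i·y_{i+1} − x_{i+1}·y_i), indices taken mod 3.
Σ = (2) + (-2) + (6) = 6
Area = |Σ|/2 = 3.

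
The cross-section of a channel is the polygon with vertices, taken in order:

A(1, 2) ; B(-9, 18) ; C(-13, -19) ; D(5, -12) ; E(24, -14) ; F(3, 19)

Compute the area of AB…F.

697.5

Apply Gauss's area formula: 2A = Σ (x_i·y_{i+1} − x_{i+1}·y_i), indices taken mod 6.
Σ = (36) + (405) + (251) + (218) + (498) + (-13) = 1395
Area = |Σ|/2 = 697.5.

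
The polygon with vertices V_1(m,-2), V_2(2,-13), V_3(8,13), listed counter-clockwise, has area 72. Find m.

The doubled signed area Σ (x_i y_{i+1} − x_{i+1} y_i) is linear in m.
With m=0 it equals 118; the coefficient of m is -26 (from the two edges through V_1).
So -26·m + 118 = 2·72 = 144 ⇒ m = -1.

-1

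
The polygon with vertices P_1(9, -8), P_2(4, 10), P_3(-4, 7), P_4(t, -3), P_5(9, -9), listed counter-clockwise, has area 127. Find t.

The doubled signed area Σ (x_i y_{i+1} − x_{i+1} y_i) is linear in t.
With t=0 it equals 238; the coefficient of t is -16 (from the two edges through P_4).
So -16·t + 238 = 2·127 = 254 ⇒ t = -1.

-1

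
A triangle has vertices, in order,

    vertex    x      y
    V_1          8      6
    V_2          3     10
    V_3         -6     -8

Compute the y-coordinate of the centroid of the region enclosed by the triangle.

8/3

Apply the shoelace formula. First the cross-terms c_i = x_i·y_{i+1} − x_{i+1}·y_i:
  62, 36, 28  ⇒  2A = 126, A = 63.
Then Σ (y_i + y_{i+1})·c_i = 1008, so ȳ = 1008 / (6·63) = 8/3.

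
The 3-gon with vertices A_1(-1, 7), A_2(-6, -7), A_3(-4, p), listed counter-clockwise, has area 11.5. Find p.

-6

Write out the shoelace sum; only the two edges meeting at A_3 involve p:
2·Area = [((-6)·p − (-4)·(-7)) + ((-4)·7 − (-1)·p)] + 49
       = -5·p + -7 = 23
⇒ p = -6.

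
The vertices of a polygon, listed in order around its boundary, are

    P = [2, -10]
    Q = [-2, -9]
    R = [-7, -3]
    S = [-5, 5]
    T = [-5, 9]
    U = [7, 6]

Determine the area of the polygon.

170

Apply Gauss's area formula: 2A = Σ (x_i·y_{i+1} − x_{i+1}·y_i), indices taken mod 6.
Σ = (-38) + (-57) + (-50) + (-20) + (-93) + (-82) = -340
Area = |Σ|/2 = 170.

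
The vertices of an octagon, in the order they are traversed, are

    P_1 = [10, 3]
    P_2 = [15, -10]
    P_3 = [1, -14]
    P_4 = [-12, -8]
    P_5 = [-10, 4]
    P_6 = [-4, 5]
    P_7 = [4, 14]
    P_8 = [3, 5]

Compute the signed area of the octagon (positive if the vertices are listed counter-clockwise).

-411

Apply the surveyor's formula: 2A = Σ (x_i·y_{i+1} − x_{i+1}·y_i), indices taken mod 8.
Σ = (-145) + (-200) + (-176) + (-128) + (-34) + (-76) + (-22) + (-41) = -822
Signed area = Σ/2 = -411 (negative ⇒ clockwise traversal).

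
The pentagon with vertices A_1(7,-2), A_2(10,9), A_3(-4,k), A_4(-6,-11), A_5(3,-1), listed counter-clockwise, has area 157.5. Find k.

7

The doubled signed area Σ (x_i y_{i+1} − x_{i+1} y_i) is linear in k.
With k=0 it equals 203; the coefficient of k is 16 (from the two edges through A_3).
So 16·k + 203 = 2·157.5 = 315 ⇒ k = 7.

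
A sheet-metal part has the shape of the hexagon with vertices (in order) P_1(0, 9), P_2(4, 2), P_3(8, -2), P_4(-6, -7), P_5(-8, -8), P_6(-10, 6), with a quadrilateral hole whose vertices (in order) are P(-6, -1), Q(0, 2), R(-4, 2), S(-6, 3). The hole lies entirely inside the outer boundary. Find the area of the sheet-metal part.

167

Outer boundary:
Σ = (-36) + (-24) + (-68) + (-8) + (-128) + (-90) = -354
Area = |Σ|/2 = 177.
Hole:
Apply the surveyor's formula: 2A = Σ (x_i·y_{i+1} − x_{i+1}·y_i), indices taken mod 4.
Σ = (-12) + (8) + (0) + (24) = 20
Area = |Σ|/2 = 10.
Net area = 177 − 10 = 167.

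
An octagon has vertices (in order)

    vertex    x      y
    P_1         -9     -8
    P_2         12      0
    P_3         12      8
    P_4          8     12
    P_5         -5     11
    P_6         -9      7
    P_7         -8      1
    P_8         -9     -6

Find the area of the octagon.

Apply the shoelace formula: 2A = Σ (x_i·y_{i+1} − x_{i+1}·y_i), indices taken mod 8.
P_1→P_2: (-9)(0) − (12)(-8) = 96
P_2→P_3: (12)(8) − (12)(0) = 96
P_3→P_4: (12)(12) − (8)(8) = 80
P_4→P_5: (8)(11) − (-5)(12) = 148
P_5→P_6: (-5)(7) − (-9)(11) = 64
P_6→P_7: (-9)(1) − (-8)(7) = 47
P_7→P_8: (-8)(-6) − (-9)(1) = 57
P_8→P_1: (-9)(-8) − (-9)(-6) = 18
Σ = 606
Area = |Σ|/2 = 303.

303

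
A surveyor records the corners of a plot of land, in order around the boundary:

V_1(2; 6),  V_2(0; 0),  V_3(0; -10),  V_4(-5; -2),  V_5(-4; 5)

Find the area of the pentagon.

Apply the surveyor's formula: 2A = Σ (x_i·y_{i+1} − x_{i+1}·y_i), indices taken mod 5.
Σ = (0) + (0) + (-50) + (-33) + (-34) = -117
Area = |Σ|/2 = 58.5.

58.5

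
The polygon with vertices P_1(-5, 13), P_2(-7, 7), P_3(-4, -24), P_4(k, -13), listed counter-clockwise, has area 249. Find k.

The doubled signed area Σ (x_i y_{i+1} − x_{i+1} y_i) is linear in k.
With k=0 it equals 239; the coefficient of k is 37 (from the two edges through P_4).
So 37·k + 239 = 2·249 = 498 ⇒ k = 7.

7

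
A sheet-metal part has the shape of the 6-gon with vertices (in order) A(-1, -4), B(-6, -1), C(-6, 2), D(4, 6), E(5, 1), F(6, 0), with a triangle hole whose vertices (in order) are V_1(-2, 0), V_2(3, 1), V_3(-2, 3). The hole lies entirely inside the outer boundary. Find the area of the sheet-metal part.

63

Outer boundary:
A→B: (-1)(-1) − (-6)(-4) = -23
B→C: (-6)(2) − (-6)(-1) = -18
C→D: (-6)(6) − (4)(2) = -44
D→E: (4)(1) − (5)(6) = -26
E→F: (5)(0) − (6)(1) = -6
F→A: (6)(-4) − (-1)(0) = -24
Σ = -141
Area = |Σ|/2 = 70.5.
Hole:
Cross-terms: -2, 11, 6  ⇒  Σ = 15
Area = |Σ|/2 = 7.5.
Net area = 70.5 − 7.5 = 63.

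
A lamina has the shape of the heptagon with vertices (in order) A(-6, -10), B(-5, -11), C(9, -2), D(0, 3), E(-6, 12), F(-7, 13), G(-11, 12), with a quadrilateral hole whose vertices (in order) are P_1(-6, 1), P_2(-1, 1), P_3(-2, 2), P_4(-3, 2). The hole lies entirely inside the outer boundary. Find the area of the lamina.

205.5

Outer boundary:
Apply Gauss's area formula: 2A = Σ (x_i·y_{i+1} − x_{i+1}·y_i), indices taken mod 7.
Cross-terms: 16, 109, 27, 18, 6, 59, 182  ⇒  Σ = 417
Area = |Σ|/2 = 208.5.
Hole:
Apply the shoelace (surveyor's) formula: 2A = Σ (x_i·y_{i+1} − x_{i+1}·y_i), indices taken mod 4.
Σ = (-5) + (0) + (2) + (9) = 6
Area = |Σ|/2 = 3.
Net area = 208.5 − 3 = 205.5.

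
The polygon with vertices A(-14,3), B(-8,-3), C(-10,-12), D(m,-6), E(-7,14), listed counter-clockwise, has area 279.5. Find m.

9

Write out the shoelace sum; only the two edges meeting at D involve m:
2·Area = [((-10)·(-6) − m·(-12)) + (m·14 − (-7)·(-6))] + 307
       = 26·m + 325 = 559
⇒ m = 9.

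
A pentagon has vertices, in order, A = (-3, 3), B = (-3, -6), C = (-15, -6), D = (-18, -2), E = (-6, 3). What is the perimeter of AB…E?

42

|AB| = √((0)² + (-9)²) = √81 = 9
|BC| = √((-12)² + (0)²) = √144 = 12
|CD| = √((-3)² + (4)²) = √25 = 5
|DE| = √((12)² + (5)²) = √169 = 13
|EA| = √((3)² + (0)²) = √9 = 3
Perimeter = 9 + 12 + 5 + 13 + 3 = 42.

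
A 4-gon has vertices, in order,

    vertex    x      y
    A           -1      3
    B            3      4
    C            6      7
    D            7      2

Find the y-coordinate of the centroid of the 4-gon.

Apply the shoelace (surveyor's) formula. First the cross-terms c_i = x_i·y_{i+1} − x_{i+1}·y_i:
  -13, -3, -37, 23  ⇒  2A = -30, A = -15.
Then Σ (y_i + y_{i+1})·c_i = -342, so ȳ = -342 / (6·(-15)) = 3.8.

3.8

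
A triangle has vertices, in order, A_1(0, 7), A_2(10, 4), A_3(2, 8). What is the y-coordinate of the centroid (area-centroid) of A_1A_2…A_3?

Apply the surveyor's formula. First the cross-terms c_i = x_i·y_{i+1} − x_{i+1}·y_i:
  -70, 72, 14  ⇒  2A = 16, A = 8.
Then Σ (y_i + y_{i+1})·c_i = 304, so ȳ = 304 / (6·8) = 19/3.

19/3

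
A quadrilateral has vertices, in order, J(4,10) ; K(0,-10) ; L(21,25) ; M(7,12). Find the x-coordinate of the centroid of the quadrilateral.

2216/269

Apply the surveyor's formula. First the cross-terms c_i = x_i·y_{i+1} − x_{i+1}·y_i:
  -40, 210, 77, 22  ⇒  2A = 269, A = 134.5.
Then Σ (x_i + x_{i+1})·c_i = 6648, so x̄ = 6648 / (6·134.5) = 2216/269.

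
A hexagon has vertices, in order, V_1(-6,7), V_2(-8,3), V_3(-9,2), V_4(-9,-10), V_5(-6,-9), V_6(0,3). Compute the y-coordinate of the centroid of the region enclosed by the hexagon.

-90/89

Apply the shoelace (surveyor's) formula. First the cross-terms c_i = x_i·y_{i+1} − x_{i+1}·y_i:
  38, 11, 108, 21, -18, 18  ⇒  2A = 178, A = 89.
Then Σ (y_i + y_{i+1})·c_i = -540, so ȳ = -540 / (6·89) = -90/89.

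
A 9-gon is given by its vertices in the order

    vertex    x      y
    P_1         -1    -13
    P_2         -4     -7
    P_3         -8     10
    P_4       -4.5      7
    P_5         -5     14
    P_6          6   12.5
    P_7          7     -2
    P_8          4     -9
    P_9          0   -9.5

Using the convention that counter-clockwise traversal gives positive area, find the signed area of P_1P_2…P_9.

-264.25

P_1→P_2: (-1)(-7) − (-4)(-13) = -45
P_2→P_3: (-4)(10) − (-8)(-7) = -96
P_3→P_4: (-8)(7) − (-4.5)(10) = -11
P_4→P_5: (-4.5)(14) − (-5)(7) = -28
P_5→P_6: (-5)(12.5) − (6)(14) = -146.5
P_6→P_7: (6)(-2) − (7)(12.5) = -99.5
P_7→P_8: (7)(-9) − (4)(-2) = -55
P_8→P_9: (4)(-9.5) − (0)(-9) = -38
P_9→P_1: (0)(-13) − (-1)(-9.5) = -9.5
Σ = -528.5
Signed area = Σ/2 = -264.25 (negative ⇒ clockwise traversal).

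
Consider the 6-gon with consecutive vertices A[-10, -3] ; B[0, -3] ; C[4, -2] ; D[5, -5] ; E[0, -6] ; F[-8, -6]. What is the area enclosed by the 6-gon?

41

Apply the surveyor's formula: 2A = Σ (x_i·y_{i+1} − x_{i+1}·y_i), indices taken mod 6.
A→B: (-10)(-3) − (0)(-3) = 30
B→C: (0)(-2) − (4)(-3) = 12
C→D: (4)(-5) − (5)(-2) = -10
D→E: (5)(-6) − (0)(-5) = -30
E→F: (0)(-6) − (-8)(-6) = -48
F→A: (-8)(-3) − (-10)(-6) = -36
Σ = -82
Area = |Σ|/2 = 41.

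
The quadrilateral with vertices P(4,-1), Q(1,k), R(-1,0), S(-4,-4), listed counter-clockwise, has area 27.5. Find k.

6

The doubled signed area Σ (x_i y_{i+1} − x_{i+1} y_i) is linear in k.
With k=0 it equals 25; the coefficient of k is 5 (from the two edges through Q).
So 5·k + 25 = 2·27.5 = 55 ⇒ k = 6.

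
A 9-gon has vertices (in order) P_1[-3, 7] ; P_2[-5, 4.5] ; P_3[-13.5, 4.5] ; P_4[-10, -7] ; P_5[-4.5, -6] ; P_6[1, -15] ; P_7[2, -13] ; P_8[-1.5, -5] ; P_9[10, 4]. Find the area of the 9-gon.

207.375

Apply the shoelace formula: 2A = Σ (x_i·y_{i+1} − x_{i+1}·y_i), indices taken mod 9.
Σ = (21.5) + (38.25) + (139.5) + (28.5) + (73.5) + (17) + (-29.5) + (44) + (82) = 414.75
Area = |Σ|/2 = 207.375.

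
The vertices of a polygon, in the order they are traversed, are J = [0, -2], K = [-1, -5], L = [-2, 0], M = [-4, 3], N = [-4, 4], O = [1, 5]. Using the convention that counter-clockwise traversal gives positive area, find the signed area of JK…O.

J→K: (0)(-5) − (-1)(-2) = -2
K→L: (-1)(0) − (-2)(-5) = -10
L→M: (-2)(3) − (-4)(0) = -6
M→N: (-4)(4) − (-4)(3) = -4
N→O: (-4)(5) − (1)(4) = -24
O→J: (1)(-2) − (0)(5) = -2
Σ = -48
Signed area = Σ/2 = -24 (negative ⇒ clockwise traversal).

-24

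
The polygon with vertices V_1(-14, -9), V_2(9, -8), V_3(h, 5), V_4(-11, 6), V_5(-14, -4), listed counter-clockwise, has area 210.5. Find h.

-5

The doubled signed area Σ (x_i y_{i+1} − x_{i+1} y_i) is linear in h.
With h=0 it equals 491; the coefficient of h is 14 (from the two edges through V_3).
So 14·h + 491 = 2·210.5 = 421 ⇒ h = -5.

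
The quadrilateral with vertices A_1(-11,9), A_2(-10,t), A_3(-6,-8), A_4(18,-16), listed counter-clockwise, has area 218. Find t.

The doubled signed area Σ (x_i y_{i+1} − x_{i+1} y_i) is linear in t.
With t=0 it equals 396; the coefficient of t is -5 (from the two edges through A_2).
So -5·t + 396 = 2·218 = 436 ⇒ t = -8.

-8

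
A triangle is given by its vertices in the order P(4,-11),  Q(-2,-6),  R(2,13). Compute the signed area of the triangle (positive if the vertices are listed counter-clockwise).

-67

Apply the shoelace (surveyor's) formula: 2A = Σ (x_i·y_{i+1} − x_{i+1}·y_i), indices taken mod 3.
P→Q: (4)(-6) − (-2)(-11) = -46
Q→R: (-2)(13) − (2)(-6) = -14
R→P: (2)(-11) − (4)(13) = -74
Σ = -134
Signed area = Σ/2 = -67 (negative ⇒ clockwise traversal).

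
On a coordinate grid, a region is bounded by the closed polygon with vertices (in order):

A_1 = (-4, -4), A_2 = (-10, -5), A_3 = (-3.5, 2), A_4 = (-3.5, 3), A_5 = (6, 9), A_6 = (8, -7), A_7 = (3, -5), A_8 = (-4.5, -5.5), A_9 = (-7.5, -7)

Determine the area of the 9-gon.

145.125

Σ = (-20) + (-37.5) + (-3.5) + (-49.5) + (-114) + (-19) + (-39) + (-9.75) + (2) = -290.25
Area = |Σ|/2 = 145.125.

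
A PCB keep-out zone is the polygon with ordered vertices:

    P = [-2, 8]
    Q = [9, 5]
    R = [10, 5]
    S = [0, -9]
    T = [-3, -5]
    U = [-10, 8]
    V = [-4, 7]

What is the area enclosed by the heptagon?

Σ = (-82) + (-5) + (-90) + (-27) + (-74) + (-38) + (-18) = -334
Area = |Σ|/2 = 167.

167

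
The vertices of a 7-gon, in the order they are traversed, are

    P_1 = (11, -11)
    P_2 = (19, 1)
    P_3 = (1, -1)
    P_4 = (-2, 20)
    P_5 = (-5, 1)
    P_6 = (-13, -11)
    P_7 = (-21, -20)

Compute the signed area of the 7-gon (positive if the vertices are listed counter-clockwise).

Apply the shoelace (surveyor's) formula: 2A = Σ (x_i·y_{i+1} − x_{i+1}·y_i), indices taken mod 7.
Σ = (220) + (-20) + (18) + (98) + (68) + (29) + (451) = 864
Signed area = Σ/2 = 432 (positive ⇒ counter-clockwise traversal).

432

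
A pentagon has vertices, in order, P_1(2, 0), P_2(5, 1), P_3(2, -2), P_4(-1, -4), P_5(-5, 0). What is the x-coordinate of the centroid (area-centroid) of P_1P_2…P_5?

-1/3

Apply the surveyor's formula. First the cross-terms c_i = x_i·y_{i+1} − x_{i+1}·y_i:
  2, -12, -10, -20, 0  ⇒  2A = -40, A = -20.
Then Σ (x_i + x_{i+1})·c_i = 40, so x̄ = 40 / (6·(-20)) = -1/3.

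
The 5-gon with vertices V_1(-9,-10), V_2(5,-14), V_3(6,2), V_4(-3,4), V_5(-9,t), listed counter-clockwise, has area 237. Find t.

The doubled signed area Σ (x_i y_{i+1} − x_{i+1} y_i) is linear in t.
With t=0 it equals 426; the coefficient of t is 6 (from the two edges through V_5).
So 6·t + 426 = 2·237 = 474 ⇒ t = 8.

8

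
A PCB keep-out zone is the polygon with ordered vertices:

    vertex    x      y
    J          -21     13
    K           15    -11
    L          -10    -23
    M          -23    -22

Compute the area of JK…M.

744.5

Apply the surveyor's formula: 2A = Σ (x_i·y_{i+1} − x_{i+1}·y_i), indices taken mod 4.
J→K: (-21)(-11) − (15)(13) = 36
K→L: (15)(-23) − (-10)(-11) = -455
L→M: (-10)(-22) − (-23)(-23) = -309
M→J: (-23)(13) − (-21)(-22) = -761
Σ = -1489
Area = |Σ|/2 = 744.5.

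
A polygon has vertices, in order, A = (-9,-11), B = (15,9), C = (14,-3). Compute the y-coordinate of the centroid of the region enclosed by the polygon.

-5/3

Apply the surveyor's formula. First the cross-terms c_i = x_i·y_{i+1} − x_{i+1}·y_i:
  84, -171, -181  ⇒  2A = -268, A = -134.
Then Σ (y_i + y_{i+1})·c_i = 1340, so ȳ = 1340 / (6·(-134)) = -5/3.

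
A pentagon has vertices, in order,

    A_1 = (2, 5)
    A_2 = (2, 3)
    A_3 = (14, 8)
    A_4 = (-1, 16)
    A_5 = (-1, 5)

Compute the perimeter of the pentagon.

|A_1A_2| = √((0)² + (-2)²) = √4 = 2
|A_2A_3| = √((12)² + (5)²) = √169 = 13
|A_3A_4| = √((-15)² + (8)²) = √289 = 17
|A_4A_5| = √((0)² + (-11)²) = √121 = 11
|A_5A_1| = √((3)² + (0)²) = √9 = 3
Perimeter = 2 + 13 + 17 + 11 + 3 = 46.

46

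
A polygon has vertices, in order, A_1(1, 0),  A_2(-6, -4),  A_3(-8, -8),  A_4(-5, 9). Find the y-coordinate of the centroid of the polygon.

123/109

Apply the shoelace (surveyor's) formula. First the cross-terms c_i = x_i·y_{i+1} − x_{i+1}·y_i:
  -4, 16, -112, -9  ⇒  2A = -109, A = -54.5.
Then Σ (y_i + y_{i+1})·c_i = -369, so ȳ = -369 / (6·(-54.5)) = 123/109.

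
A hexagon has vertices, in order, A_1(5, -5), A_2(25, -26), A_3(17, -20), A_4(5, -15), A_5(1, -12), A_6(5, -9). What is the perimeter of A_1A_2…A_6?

66

|A_1A_2| = √((20)² + (-21)²) = √841 = 29
|A_2A_3| = √((-8)² + (6)²) = √100 = 10
|A_3A_4| = √((-12)² + (5)²) = √169 = 13
|A_4A_5| = √((-4)² + (3)²) = √25 = 5
|A_5A_6| = √((4)² + (3)²) = √25 = 5
|A_6A_1| = √((0)² + (4)²) = √16 = 4
Perimeter = 29 + 10 + 13 + 5 + 5 + 4 = 66.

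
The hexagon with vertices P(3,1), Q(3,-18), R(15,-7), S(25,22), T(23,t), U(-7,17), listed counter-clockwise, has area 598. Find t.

21

The doubled signed area Σ (x_i y_{i+1} − x_{i+1} y_i) is linear in t.
With t=0 it equals 524; the coefficient of t is 32 (from the two edges through T).
So 32·t + 524 = 2·598 = 1196 ⇒ t = 21.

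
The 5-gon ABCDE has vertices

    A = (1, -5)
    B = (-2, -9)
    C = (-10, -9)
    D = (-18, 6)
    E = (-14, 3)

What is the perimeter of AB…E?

|AB| = √((-3)² + (-4)²) = √25 = 5
|BC| = √((-8)² + (0)²) = √64 = 8
|CD| = √((-8)² + (15)²) = √289 = 17
|DE| = √((4)² + (-3)²) = √25 = 5
|EA| = √((15)² + (-8)²) = √289 = 17
Perimeter = 5 + 8 + 17 + 5 + 17 = 52.

52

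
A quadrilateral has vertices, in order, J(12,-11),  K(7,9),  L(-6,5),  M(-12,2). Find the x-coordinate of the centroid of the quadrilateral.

274/129

Apply the shoelace formula. First the cross-terms c_i = x_i·y_{i+1} − x_{i+1}·y_i:
  185, 89, 48, 108  ⇒  2A = 430, A = 215.
Then Σ (x_i + x_{i+1})·c_i = 2740, so x̄ = 2740 / (6·215) = 274/129.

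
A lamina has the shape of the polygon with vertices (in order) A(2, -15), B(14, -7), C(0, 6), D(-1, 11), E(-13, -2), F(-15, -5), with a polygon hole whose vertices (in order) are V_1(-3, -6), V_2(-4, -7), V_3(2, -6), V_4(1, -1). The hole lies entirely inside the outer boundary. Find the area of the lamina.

Outer boundary:
Apply Gauss's area formula: 2A = Σ (x_i·y_{i+1} − x_{i+1}·y_i), indices taken mod 6.
A→B: (2)(-7) − (14)(-15) = 196
B→C: (14)(6) − (0)(-7) = 84
C→D: (0)(11) − (-1)(6) = 6
D→E: (-1)(-2) − (-13)(11) = 145
E→F: (-13)(-5) − (-15)(-2) = 35
F→A: (-15)(-15) − (2)(-5) = 235
Σ = 701
Area = |Σ|/2 = 350.5.
Hole:
V_1→V_2: (-3)(-7) − (-4)(-6) = -3
V_2→V_3: (-4)(-6) − (2)(-7) = 38
V_3→V_4: (2)(-1) − (1)(-6) = 4
V_4→V_1: (1)(-6) − (-3)(-1) = -9
Σ = 30
Area = |Σ|/2 = 15.
Net area = 350.5 − 15 = 335.5.

335.5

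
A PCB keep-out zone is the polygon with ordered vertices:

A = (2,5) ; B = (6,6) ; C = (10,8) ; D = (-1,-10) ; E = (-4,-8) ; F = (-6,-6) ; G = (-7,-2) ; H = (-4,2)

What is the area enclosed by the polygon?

Cross-terms: -18, -12, -92, -32, -24, -30, -22, -24  ⇒  Σ = -254
Area = |Σ|/2 = 127.

127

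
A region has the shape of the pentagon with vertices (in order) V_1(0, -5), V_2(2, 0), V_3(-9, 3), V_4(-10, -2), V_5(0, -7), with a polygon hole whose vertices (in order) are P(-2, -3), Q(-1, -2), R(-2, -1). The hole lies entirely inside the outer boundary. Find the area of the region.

66

Outer boundary:
Apply the shoelace (surveyor's) formula: 2A = Σ (x_i·y_{i+1} − x_{i+1}·y_i), indices taken mod 5.
V_1→V_2: (0)(0) − (2)(-5) = 10
V_2→V_3: (2)(3) − (-9)(0) = 6
V_3→V_4: (-9)(-2) − (-10)(3) = 48
V_4→V_5: (-10)(-7) − (0)(-2) = 70
V_5→V_1: (0)(-5) − (0)(-7) = 0
Σ = 134
Area = |Σ|/2 = 67.
Hole:
P→Q: (-2)(-2) − (-1)(-3) = 1
Q→R: (-1)(-1) − (-2)(-2) = -3
R→P: (-2)(-3) − (-2)(-1) = 4
Σ = 2
Area = |Σ|/2 = 1.
Net area = 67 − 1 = 66.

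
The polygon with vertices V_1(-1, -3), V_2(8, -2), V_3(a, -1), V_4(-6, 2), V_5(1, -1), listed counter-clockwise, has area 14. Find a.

4

The doubled signed area Σ (x_i y_{i+1} − x_{i+1} y_i) is linear in a.
With a=0 it equals 12; the coefficient of a is 4 (from the two edges through V_3).
So 4·a + 12 = 2·14 = 28 ⇒ a = 4.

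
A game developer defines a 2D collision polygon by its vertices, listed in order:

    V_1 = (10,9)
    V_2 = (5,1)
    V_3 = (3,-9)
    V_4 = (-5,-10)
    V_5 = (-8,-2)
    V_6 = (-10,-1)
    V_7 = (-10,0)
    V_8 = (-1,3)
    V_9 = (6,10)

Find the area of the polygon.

177

Apply the shoelace formula: 2A = Σ (x_i·y_{i+1} − x_{i+1}·y_i), indices taken mod 9.
Σ = (-35) + (-48) + (-75) + (-70) + (-12) + (-10) + (-30) + (-28) + (-46) = -354
Area = |Σ|/2 = 177.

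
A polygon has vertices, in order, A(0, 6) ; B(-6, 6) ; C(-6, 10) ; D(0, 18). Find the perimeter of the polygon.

32

|AB| = √((-6)² + (0)²) = √36 = 6
|BC| = √((0)² + (4)²) = √16 = 4
|CD| = √((6)² + (8)²) = √100 = 10
|DA| = √((0)² + (-12)²) = √144 = 12
Perimeter = 6 + 4 + 10 + 12 = 32.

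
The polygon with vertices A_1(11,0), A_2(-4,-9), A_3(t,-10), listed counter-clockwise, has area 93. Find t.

The doubled signed area Σ (x_i y_{i+1} − x_{i+1} y_i) is linear in t.
With t=0 it equals 51; the coefficient of t is 9 (from the two edges through A_3).
So 9·t + 51 = 2·93 = 186 ⇒ t = 15.

15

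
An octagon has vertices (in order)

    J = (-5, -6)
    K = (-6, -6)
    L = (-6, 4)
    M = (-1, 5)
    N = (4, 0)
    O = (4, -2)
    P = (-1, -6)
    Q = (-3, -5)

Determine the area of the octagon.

83

Apply the surveyor's formula: 2A = Σ (x_i·y_{i+1} − x_{i+1}·y_i), indices taken mod 8.
Cross-terms: -6, -60, -26, -20, -8, -26, -13, -7  ⇒  Σ = -166
Area = |Σ|/2 = 83.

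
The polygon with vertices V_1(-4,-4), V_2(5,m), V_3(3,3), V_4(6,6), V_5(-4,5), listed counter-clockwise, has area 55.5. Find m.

The doubled signed area Σ (x_i y_{i+1} − x_{i+1} y_i) is linear in m.
With m=0 it equals 125; the coefficient of m is -7 (from the two edges through V_2).
So -7·m + 125 = 2·55.5 = 111 ⇒ m = 2.

2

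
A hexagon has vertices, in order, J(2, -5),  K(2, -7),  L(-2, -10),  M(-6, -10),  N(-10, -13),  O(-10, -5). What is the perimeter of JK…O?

36

|JK| = √((0)² + (-2)²) = √4 = 2
|KL| = √((-4)² + (-3)²) = √25 = 5
|LM| = √((-4)² + (0)²) = √16 = 4
|MN| = √((-4)² + (-3)²) = √25 = 5
|NO| = √((0)² + (8)²) = √64 = 8
|OJ| = √((12)² + (0)²) = √144 = 12
Perimeter = 2 + 5 + 4 + 5 + 8 + 12 = 36.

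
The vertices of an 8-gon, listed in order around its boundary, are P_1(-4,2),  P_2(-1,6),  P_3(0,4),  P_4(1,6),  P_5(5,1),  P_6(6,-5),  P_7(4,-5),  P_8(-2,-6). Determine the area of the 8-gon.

Apply the shoelace (surveyor's) formula: 2A = Σ (x_i·y_{i+1} − x_{i+1}·y_i), indices taken mod 8.
Cross-terms: -22, -4, -4, -29, -31, -10, -34, -28  ⇒  Σ = -162
Area = |Σ|/2 = 81.

81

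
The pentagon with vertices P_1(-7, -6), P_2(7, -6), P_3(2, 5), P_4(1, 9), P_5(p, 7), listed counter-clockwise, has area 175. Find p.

-10

The doubled signed area Σ (x_i y_{i+1} − x_{i+1} y_i) is linear in p.
With p=0 it equals 200; the coefficient of p is -15 (from the two edges through P_5).
So -15·p + 200 = 2·175 = 350 ⇒ p = -10.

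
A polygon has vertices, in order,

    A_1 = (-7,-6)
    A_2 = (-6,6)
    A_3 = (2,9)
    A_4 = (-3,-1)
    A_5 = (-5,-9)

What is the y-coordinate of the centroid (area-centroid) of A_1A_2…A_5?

Apply the shoelace formula. First the cross-terms c_i = x_i·y_{i+1} − x_{i+1}·y_i:
  -78, -66, 25, 22, -33  ⇒  2A = -130, A = -65.
Then Σ (y_i + y_{i+1})·c_i = -515, so ȳ = -515 / (6·(-65)) = 103/78.

103/78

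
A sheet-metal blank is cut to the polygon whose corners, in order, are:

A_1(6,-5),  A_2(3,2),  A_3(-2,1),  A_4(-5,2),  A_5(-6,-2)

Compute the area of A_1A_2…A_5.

49.5

Σ = (27) + (7) + (1) + (22) + (42) = 99
Area = |Σ|/2 = 49.5.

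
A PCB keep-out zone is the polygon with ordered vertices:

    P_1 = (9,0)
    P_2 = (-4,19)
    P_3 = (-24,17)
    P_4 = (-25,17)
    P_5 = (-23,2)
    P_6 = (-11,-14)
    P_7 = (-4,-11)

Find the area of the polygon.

712.5

Σ = (171) + (388) + (17) + (341) + (344) + (65) + (99) = 1425
Area = |Σ|/2 = 712.5.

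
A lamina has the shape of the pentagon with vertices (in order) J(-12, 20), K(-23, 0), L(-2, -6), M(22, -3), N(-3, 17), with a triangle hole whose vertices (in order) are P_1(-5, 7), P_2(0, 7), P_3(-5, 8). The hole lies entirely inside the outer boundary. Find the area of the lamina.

Outer boundary:
Apply the surveyor's formula: 2A = Σ (x_i·y_{i+1} − x_{i+1}·y_i), indices taken mod 5.
Σ = (460) + (138) + (138) + (365) + (144) = 1245
Area = |Σ|/2 = 622.5.
Hole:
Apply Gauss's area formula: 2A = Σ (x_i·y_{i+1} − x_{i+1}·y_i), indices taken mod 3.
Cross-terms: -35, 35, 5  ⇒  Σ = 5
Area = |Σ|/2 = 2.5.
Net area = 622.5 − 2.5 = 620.

620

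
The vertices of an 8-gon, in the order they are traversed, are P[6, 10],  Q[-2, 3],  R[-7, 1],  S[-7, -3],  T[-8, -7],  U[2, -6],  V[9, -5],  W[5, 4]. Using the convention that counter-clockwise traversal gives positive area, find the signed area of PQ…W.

Cross-terms: 38, 19, 28, 25, 62, 44, 61, 26  ⇒  Σ = 303
Signed area = Σ/2 = 151.5 (positive ⇒ counter-clockwise traversal).

151.5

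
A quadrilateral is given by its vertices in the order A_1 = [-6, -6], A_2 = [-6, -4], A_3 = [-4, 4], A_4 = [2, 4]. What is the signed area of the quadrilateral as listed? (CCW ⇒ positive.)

-32

Apply the surveyor's formula: 2A = Σ (x_i·y_{i+1} − x_{i+1}·y_i), indices taken mod 4.
Σ = (-12) + (-40) + (-24) + (12) = -64
Signed area = Σ/2 = -32 (negative ⇒ clockwise traversal).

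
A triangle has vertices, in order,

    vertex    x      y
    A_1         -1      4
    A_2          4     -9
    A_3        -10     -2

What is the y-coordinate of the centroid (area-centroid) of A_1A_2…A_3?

-7/3

Apply Gauss's area formula. First the cross-terms c_i = x_i·y_{i+1} − x_{i+1}·y_i:
  -7, -98, -42  ⇒  2A = -147, A = -73.5.
Then Σ (y_i + y_{i+1})·c_i = 1029, so ȳ = 1029 / (6·(-73.5)) = -7/3.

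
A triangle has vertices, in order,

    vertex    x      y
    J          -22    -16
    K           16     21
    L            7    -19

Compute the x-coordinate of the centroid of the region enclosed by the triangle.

1/3

Apply the surveyor's formula. First the cross-terms c_i = x_i·y_{i+1} − x_{i+1}·y_i:
  -206, -451, -530  ⇒  2A = -1187, A = -593.5.
Then Σ (x_i + x_{i+1})·c_i = -1187, so x̄ = -1187 / (6·(-593.5)) = 1/3.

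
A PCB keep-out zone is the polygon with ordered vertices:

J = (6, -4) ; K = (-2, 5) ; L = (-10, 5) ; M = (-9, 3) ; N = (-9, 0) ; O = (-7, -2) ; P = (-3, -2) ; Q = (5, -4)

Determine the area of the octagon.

78

Cross-terms: 22, 40, 15, 27, 18, 8, 22, 4  ⇒  Σ = 156
Area = |Σ|/2 = 78.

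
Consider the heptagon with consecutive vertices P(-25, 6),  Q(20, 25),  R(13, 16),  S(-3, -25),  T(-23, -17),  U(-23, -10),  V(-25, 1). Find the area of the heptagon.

P→Q: (-25)(25) − (20)(6) = -745
Q→R: (20)(16) − (13)(25) = -5
R→S: (13)(-25) − (-3)(16) = -277
S→T: (-3)(-17) − (-23)(-25) = -524
T→U: (-23)(-10) − (-23)(-17) = -161
U→V: (-23)(1) − (-25)(-10) = -273
V→P: (-25)(6) − (-25)(1) = -125
Σ = -2110
Area = |Σ|/2 = 1055.

1055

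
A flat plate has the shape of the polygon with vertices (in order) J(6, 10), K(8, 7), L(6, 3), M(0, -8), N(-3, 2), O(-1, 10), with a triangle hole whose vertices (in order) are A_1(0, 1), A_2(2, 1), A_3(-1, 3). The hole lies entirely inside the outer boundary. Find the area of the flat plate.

Outer boundary:
Apply the shoelace formula: 2A = Σ (x_i·y_{i+1} − x_{i+1}·y_i), indices taken mod 6.
Σ = (-38) + (-18) + (-48) + (-24) + (-28) + (-70) = -226
Area = |Σ|/2 = 113.
Hole:
Apply the shoelace formula: 2A = Σ (x_i·y_{i+1} − x_{i+1}·y_i), indices taken mod 3.
A_1→A_2: (0)(1) − (2)(1) = -2
A_2→A_3: (2)(3) − (-1)(1) = 7
A_3→A_1: (-1)(1) − (0)(3) = -1
Σ = 4
Area = |Σ|/2 = 2.
Net area = 113 − 2 = 111.

111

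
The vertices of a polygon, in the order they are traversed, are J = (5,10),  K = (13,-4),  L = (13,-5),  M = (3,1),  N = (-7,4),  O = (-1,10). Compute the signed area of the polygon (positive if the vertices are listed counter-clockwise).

-121

Apply Gauss's area formula: 2A = Σ (x_i·y_{i+1} − x_{i+1}·y_i), indices taken mod 6.
Σ = (-150) + (-13) + (28) + (19) + (-66) + (-60) = -242
Signed area = Σ/2 = -121 (negative ⇒ clockwise traversal).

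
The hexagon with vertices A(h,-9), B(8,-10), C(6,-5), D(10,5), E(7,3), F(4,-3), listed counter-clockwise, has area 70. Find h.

Write out the shoelace sum; only the two edges meeting at A involve h:
2·Area = [(4·(-9) − h·(-3)) + (h·(-10) − 8·(-9))] + 62
       = -7·h + 98 = 140
⇒ h = -6.

-6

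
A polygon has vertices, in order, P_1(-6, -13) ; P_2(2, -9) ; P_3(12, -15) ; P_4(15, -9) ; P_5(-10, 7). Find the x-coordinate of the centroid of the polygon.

Apply Gauss's area formula. First the cross-terms c_i = x_i·y_{i+1} − x_{i+1}·y_i:
  80, 78, 117, 15, 172  ⇒  2A = 462, A = 231.
Then Σ (x_i + x_{i+1})·c_i = 1254, so x̄ = 1254 / (6·231) = 19/21.

19/21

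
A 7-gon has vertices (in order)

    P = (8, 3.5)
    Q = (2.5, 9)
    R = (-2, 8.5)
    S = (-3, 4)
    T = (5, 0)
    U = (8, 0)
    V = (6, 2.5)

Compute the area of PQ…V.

Apply the surveyor's formula: 2A = Σ (x_i·y_{i+1} − x_{i+1}·y_i), indices taken mod 7.
Σ = (63.25) + (39.25) + (17.5) + (-20) + (0) + (20) + (1) = 121
Area = |Σ|/2 = 60.5.

60.5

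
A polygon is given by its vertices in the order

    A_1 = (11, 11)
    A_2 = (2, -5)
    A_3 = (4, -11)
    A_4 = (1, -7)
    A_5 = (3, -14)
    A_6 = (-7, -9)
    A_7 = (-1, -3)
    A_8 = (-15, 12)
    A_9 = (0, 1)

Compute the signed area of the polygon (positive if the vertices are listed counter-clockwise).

-142.5

Apply Gauss's area formula: 2A = Σ (x_i·y_{i+1} − x_{i+1}·y_i), indices taken mod 9.
A_1→A_2: (11)(-5) − (2)(11) = -77
A_2→A_3: (2)(-11) − (4)(-5) = -2
A_3→A_4: (4)(-7) − (1)(-11) = -17
A_4→A_5: (1)(-14) − (3)(-7) = 7
A_5→A_6: (3)(-9) − (-7)(-14) = -125
A_6→A_7: (-7)(-3) − (-1)(-9) = 12
A_7→A_8: (-1)(12) − (-15)(-3) = -57
A_8→A_9: (-15)(1) − (0)(12) = -15
A_9→A_1: (0)(11) − (11)(1) = -11
Σ = -285
Signed area = Σ/2 = -142.5 (negative ⇒ clockwise traversal).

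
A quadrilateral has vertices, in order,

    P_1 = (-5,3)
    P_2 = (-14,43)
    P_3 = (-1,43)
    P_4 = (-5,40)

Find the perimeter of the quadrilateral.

96

|P_1P_2| = √((-9)² + (40)²) = √1681 = 41
|P_2P_3| = √((13)² + (0)²) = √169 = 13
|P_3P_4| = √((-4)² + (-3)²) = √25 = 5
|P_4P_1| = √((0)² + (-37)²) = √1369 = 37
Perimeter = 41 + 13 + 5 + 37 = 96.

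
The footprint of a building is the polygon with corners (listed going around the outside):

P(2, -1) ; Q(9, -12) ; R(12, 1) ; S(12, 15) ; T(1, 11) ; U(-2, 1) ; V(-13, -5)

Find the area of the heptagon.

246

Apply Gauss's area formula: 2A = Σ (x_i·y_{i+1} − x_{i+1}·y_i), indices taken mod 7.
P→Q: (2)(-12) − (9)(-1) = -15
Q→R: (9)(1) − (12)(-12) = 153
R→S: (12)(15) − (12)(1) = 168
S→T: (12)(11) − (1)(15) = 117
T→U: (1)(1) − (-2)(11) = 23
U→V: (-2)(-5) − (-13)(1) = 23
V→P: (-13)(-1) − (2)(-5) = 23
Σ = 492
Area = |Σ|/2 = 246.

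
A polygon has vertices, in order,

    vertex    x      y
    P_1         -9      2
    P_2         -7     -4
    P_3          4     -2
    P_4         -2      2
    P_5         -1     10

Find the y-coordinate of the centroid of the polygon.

40/33

Apply the shoelace (surveyor's) formula. First the cross-terms c_i = x_i·y_{i+1} − x_{i+1}·y_i:
  50, 30, 4, -18, 88  ⇒  2A = 154, A = 77.
Then Σ (y_i + y_{i+1})·c_i = 560, so ȳ = 560 / (6·77) = 40/33.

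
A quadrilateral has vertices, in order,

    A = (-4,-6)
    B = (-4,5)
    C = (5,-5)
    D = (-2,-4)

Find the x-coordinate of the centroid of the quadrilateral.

Apply the shoelace (surveyor's) formula. First the cross-terms c_i = x_i·y_{i+1} − x_{i+1}·y_i:
  -44, -5, -30, -4  ⇒  2A = -83, A = -41.5.
Then Σ (x_i + x_{i+1})·c_i = 281, so x̄ = 281 / (6·(-41.5)) = -281/249.

-281/249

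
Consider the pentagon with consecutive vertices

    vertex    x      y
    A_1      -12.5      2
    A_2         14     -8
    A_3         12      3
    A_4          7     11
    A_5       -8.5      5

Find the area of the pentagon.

247.5

Apply the surveyor's formula: 2A = Σ (x_i·y_{i+1} − x_{i+1}·y_i), indices taken mod 5.
Σ = (72) + (138) + (111) + (128.5) + (45.5) = 495
Area = |Σ|/2 = 247.5.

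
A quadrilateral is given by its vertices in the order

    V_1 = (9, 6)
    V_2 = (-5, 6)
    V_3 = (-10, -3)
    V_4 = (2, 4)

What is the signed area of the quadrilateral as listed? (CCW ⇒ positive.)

50.5

Apply Gauss's area formula: 2A = Σ (x_i·y_{i+1} − x_{i+1}·y_i), indices taken mod 4.
Σ = (84) + (75) + (-34) + (-24) = 101
Signed area = Σ/2 = 50.5 (positive ⇒ counter-clockwise traversal).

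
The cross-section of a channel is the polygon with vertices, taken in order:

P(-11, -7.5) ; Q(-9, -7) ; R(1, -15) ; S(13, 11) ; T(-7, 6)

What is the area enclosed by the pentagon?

315.5

Apply Gauss's area formula: 2A = Σ (x_i·y_{i+1} − x_{i+1}·y_i), indices taken mod 5.
Σ = (9.5) + (142) + (206) + (155) + (118.5) = 631
Area = |Σ|/2 = 315.5.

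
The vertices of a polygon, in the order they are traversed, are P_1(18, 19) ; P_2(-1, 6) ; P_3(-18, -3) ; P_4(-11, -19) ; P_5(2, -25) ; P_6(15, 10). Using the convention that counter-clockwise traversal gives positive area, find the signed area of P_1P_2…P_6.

680

Apply the surveyor's formula: 2A = Σ (x_i·y_{i+1} − x_{i+1}·y_i), indices taken mod 6.
Σ = (127) + (111) + (309) + (313) + (395) + (105) = 1360
Signed area = Σ/2 = 680 (positive ⇒ counter-clockwise traversal).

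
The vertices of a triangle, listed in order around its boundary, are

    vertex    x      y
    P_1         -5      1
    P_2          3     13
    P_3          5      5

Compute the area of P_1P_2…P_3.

44

Apply the surveyor's formula: 2A = Σ (x_i·y_{i+1} − x_{i+1}·y_i), indices taken mod 3.
Cross-terms: -68, -50, 30  ⇒  Σ = -88
Area = |Σ|/2 = 44.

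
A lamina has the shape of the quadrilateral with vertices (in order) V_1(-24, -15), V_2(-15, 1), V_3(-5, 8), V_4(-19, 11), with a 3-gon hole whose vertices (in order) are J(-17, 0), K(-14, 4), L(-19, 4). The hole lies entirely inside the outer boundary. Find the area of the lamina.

131

Outer boundary:
Apply the shoelace formula: 2A = Σ (x_i·y_{i+1} − x_{i+1}·y_i), indices taken mod 4.
Σ = (-249) + (-115) + (97) + (549) = 282
Area = |Σ|/2 = 141.
Hole:
Σ = (-68) + (20) + (68) = 20
Area = |Σ|/2 = 10.
Net area = 141 − 10 = 131.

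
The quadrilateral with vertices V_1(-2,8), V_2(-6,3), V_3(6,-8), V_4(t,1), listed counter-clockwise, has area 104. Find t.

8

Write out the shoelace sum; only the two edges meeting at V_4 involve t:
2·Area = [(6·1 − t·(-8)) + (t·8 − (-2)·1)] + 72
       = 16·t + 80 = 208
⇒ t = 8.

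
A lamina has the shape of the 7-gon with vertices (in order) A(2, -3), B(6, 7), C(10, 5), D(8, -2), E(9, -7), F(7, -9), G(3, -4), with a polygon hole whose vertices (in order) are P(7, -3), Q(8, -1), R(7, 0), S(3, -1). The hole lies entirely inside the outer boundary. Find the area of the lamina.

62.5

Outer boundary:
Σ = (32) + (-40) + (-60) + (-38) + (-32) + (-1) + (-1) = -140
Area = |Σ|/2 = 70.
Hole:
Apply Gauss's area formula: 2A = Σ (x_i·y_{i+1} − x_{i+1}·y_i), indices taken mod 4.
Cross-terms: 17, 7, -7, -2  ⇒  Σ = 15
Area = |Σ|/2 = 7.5.
Net area = 70 − 7.5 = 62.5.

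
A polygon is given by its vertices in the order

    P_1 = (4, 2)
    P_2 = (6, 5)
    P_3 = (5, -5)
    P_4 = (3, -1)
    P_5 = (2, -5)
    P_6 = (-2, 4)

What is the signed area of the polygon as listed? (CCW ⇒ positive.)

Apply the shoelace (surveyor's) formula: 2A = Σ (x_i·y_{i+1} − x_{i+1}·y_i), indices taken mod 6.
P_1→P_2: (4)(5) − (6)(2) = 8
P_2→P_3: (6)(-5) − (5)(5) = -55
P_3→P_4: (5)(-1) − (3)(-5) = 10
P_4→P_5: (3)(-5) − (2)(-1) = -13
P_5→P_6: (2)(4) − (-2)(-5) = -2
P_6→P_1: (-2)(2) − (4)(4) = -20
Σ = -72
Signed area = Σ/2 = -36 (negative ⇒ clockwise traversal).

-36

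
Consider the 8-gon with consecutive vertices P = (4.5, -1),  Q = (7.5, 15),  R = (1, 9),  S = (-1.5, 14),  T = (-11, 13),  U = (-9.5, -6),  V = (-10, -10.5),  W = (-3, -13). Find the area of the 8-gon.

339.375

Apply the shoelace formula: 2A = Σ (x_i·y_{i+1} − x_{i+1}·y_i), indices taken mod 8.
P→Q: (4.5)(15) − (7.5)(-1) = 75
Q→R: (7.5)(9) − (1)(15) = 52.5
R→S: (1)(14) − (-1.5)(9) = 27.5
S→T: (-1.5)(13) − (-11)(14) = 134.5
T→U: (-11)(-6) − (-9.5)(13) = 189.5
U→V: (-9.5)(-10.5) − (-10)(-6) = 39.75
V→W: (-10)(-13) − (-3)(-10.5) = 98.5
W→P: (-3)(-1) − (4.5)(-13) = 61.5
Σ = 678.75
Area = |Σ|/2 = 339.375.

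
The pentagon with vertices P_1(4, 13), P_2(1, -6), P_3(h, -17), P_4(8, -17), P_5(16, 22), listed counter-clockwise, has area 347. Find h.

Write out the shoelace sum; only the two edges meeting at P_3 involve h:
2·Area = [(1·(-17) − h·(-6)) + (h·(-17) − 8·(-17))] + 531
       = -11·h + 650 = 694
⇒ h = -4.

-4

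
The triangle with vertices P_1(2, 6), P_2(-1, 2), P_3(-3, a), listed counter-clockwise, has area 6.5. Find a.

-5

The doubled signed area Σ (x_i y_{i+1} − x_{i+1} y_i) is linear in a.
With a=0 it equals -2; the coefficient of a is -3 (from the two edges through P_3).
So -3·a + -2 = 2·6.5 = 13 ⇒ a = -5.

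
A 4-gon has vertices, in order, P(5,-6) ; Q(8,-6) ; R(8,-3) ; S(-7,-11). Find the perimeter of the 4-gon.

36

|PQ| = √((3)² + (0)²) = √9 = 3
|QR| = √((0)² + (3)²) = √9 = 3
|RS| = √((-15)² + (-8)²) = √289 = 17
|SP| = √((12)² + (5)²) = √169 = 13
Perimeter = 3 + 3 + 17 + 13 = 36.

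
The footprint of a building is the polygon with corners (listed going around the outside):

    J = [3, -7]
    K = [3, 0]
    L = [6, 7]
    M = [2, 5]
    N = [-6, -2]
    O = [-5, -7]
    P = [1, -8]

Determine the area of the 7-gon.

Apply the surveyor's formula: 2A = Σ (x_i·y_{i+1} − x_{i+1}·y_i), indices taken mod 7.
Σ = (21) + (21) + (16) + (26) + (32) + (47) + (17) = 180
Area = |Σ|/2 = 90.

90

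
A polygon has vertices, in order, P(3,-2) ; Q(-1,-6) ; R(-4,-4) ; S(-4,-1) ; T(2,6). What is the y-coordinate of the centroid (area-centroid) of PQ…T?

Apply the surveyor's formula. First the cross-terms c_i = x_i·y_{i+1} − x_{i+1}·y_i:
  -20, -20, -12, -22, -22  ⇒  2A = -96, A = -48.
Then Σ (y_i + y_{i+1})·c_i = 222, so ȳ = 222 / (6·(-48)) = -37/48.

-37/48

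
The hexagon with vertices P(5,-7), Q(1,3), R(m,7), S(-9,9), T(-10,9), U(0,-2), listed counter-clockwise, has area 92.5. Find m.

The doubled signed area Σ (x_i y_{i+1} − x_{i+1} y_i) is linear in m.
With m=0 it equals 131; the coefficient of m is 6 (from the two edges through R).
So 6·m + 131 = 2·92.5 = 185 ⇒ m = 9.

9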